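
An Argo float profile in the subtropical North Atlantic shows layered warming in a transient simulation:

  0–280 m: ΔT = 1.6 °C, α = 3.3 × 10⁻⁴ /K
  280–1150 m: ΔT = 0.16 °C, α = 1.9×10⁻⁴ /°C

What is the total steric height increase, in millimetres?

0–280 m: 3.3×10⁻⁴ × 1.6 × 280 = 0.14784 m
280–1150 m: 0.16 × 870 × 1.9×10⁻⁴ = 0.026448 m
Δh = 0.14784 + 0.026448 = 0.174288 m ≈ 174 mm

Δh ≈ 174 mm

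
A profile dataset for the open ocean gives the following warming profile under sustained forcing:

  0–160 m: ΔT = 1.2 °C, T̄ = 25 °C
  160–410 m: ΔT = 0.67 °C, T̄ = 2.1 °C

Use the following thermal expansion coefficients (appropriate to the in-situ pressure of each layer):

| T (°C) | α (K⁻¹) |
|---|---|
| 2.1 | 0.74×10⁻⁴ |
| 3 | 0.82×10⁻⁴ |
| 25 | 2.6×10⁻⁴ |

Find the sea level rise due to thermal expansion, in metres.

Δh = 0.0623 m

Layer 1 at 25 °C → α = 2.6×10⁻⁴ K⁻¹
Layer 2 at 2.1 °C → α = 0.74×10⁻⁴ K⁻¹
0–160 m: 160 × 2.6×10⁻⁴ × 1.2 = 0.04992 m
Layer 2: 0.67 × 0.74×10⁻⁴ × 250 = 0.012395 m
Δh = 0.04992 + 0.012395 = 0.062315 m ≈ 0.0623 m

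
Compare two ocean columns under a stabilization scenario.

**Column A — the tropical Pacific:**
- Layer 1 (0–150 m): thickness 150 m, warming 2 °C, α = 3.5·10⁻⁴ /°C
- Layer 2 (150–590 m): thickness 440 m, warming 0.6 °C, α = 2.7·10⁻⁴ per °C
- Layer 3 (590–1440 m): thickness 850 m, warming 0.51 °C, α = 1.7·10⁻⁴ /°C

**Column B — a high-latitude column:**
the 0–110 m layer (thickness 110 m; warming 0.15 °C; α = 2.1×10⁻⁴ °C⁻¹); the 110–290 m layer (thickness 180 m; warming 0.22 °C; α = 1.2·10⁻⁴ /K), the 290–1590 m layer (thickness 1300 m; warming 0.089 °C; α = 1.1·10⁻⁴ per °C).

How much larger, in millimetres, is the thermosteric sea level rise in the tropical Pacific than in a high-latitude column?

Δh_A − Δh_B ≈ 230 mm

A 150 × 3.5×10⁻⁴ × 2 = 0.10500 m
A Layer 2: 0.6 × 2.7×10⁻⁴ × 440 = 0.07128 m
A Layer 3: 0.51 × 1.7×10⁻⁴ × 850 = 0.073695 m
A total: 0.249975 m
B Layer 1: 0.15 × 2.1×10⁻⁴ × 110 = 0.003465 m
B 110–290 m: 180 × 1.2×10⁻⁴ × 0.22 = 0.004752 m
B Layer 3: 1.1×10⁻⁴ × 0.089 × 1300 = 0.012727 m
B total: 0.020944 m
Difference: 0.249975 − 0.020944 = 0.229031 m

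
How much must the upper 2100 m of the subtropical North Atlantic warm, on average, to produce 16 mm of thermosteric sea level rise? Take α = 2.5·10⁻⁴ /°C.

ΔT = Δh/(αH) = 0.016 / (2.5×10⁻⁴ × 2100) ≈ 0.03048 °C

0.0305 °C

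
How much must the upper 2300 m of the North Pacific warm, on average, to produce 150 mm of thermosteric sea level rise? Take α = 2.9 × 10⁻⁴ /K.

ΔT = Δh/(αH) = 0.15 / (2.9×10⁻⁴ × 2300) ≈ 0.2249 °C

about 0.225 °C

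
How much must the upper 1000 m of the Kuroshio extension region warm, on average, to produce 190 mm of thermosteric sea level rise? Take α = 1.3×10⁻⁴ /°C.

ΔT ≈ 1.46 °C

ΔT = Δh/(αH) = 0.19 / (1.3×10⁻⁴ × 1000) ≈ 1.462 °C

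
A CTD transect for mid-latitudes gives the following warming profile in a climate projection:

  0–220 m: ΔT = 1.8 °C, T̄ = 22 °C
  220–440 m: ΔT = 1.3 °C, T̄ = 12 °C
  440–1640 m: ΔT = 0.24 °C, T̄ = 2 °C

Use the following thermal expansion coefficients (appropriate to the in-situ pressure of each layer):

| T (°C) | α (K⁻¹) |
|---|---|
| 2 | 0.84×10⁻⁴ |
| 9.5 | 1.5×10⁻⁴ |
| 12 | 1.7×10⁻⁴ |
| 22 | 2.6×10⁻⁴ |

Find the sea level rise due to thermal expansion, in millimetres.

Layer 1 at 22 °C → α = 2.6×10⁻⁴ K⁻¹
Layer 2 at 12 °C → α = 1.7×10⁻⁴ K⁻¹
Layer 3 at 2 °C → α = 0.84×10⁻⁴ K⁻¹
0–220 m: 1.8 × 220 × 2.6×10⁻⁴ = 0.10296 m
Layer 2: 220 × 1.7×10⁻⁴ × 1.3 = 0.04862 m
Layer 3: 0.24 × 1200 × 0.84×10⁻⁴ = 0.024192 m
Δh = 0.10296 + 0.04862 + 0.024192 = 0.175772 m

Δh ≈ 176 mm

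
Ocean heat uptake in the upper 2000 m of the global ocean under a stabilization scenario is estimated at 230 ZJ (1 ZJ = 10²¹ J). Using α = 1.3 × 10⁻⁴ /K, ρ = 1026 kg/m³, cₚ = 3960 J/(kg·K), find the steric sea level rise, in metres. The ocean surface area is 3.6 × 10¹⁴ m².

about 0.020 m

Per unit area: Q = 230×10²¹ / (3.6×10¹⁴) ≈ 6.389×10⁸ J/m²
Δh = αQ/(ρcₚ) = 1.3×10⁻⁴ × 6.389×10⁸ / (1026 × 3960) ≈ 0.020442 m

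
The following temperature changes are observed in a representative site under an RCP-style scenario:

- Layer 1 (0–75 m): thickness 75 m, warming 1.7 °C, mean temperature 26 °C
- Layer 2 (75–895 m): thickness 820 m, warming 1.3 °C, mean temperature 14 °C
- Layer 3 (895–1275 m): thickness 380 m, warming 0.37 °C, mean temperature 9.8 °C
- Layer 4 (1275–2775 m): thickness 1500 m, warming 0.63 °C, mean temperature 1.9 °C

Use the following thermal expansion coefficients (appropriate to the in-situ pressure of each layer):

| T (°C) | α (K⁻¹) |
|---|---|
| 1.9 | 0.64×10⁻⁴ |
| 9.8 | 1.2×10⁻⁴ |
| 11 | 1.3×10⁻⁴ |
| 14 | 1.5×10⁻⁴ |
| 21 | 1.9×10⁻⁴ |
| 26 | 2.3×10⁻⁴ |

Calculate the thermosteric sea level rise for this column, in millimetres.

Layer 1 at 26 °C → α = 2.3×10⁻⁴ K⁻¹
Layer 2 at 14 °C → α = 1.5×10⁻⁴ K⁻¹
Layer 3 at 9.8 °C → α = 1.2×10⁻⁴ K⁻¹
Layer 4 at 1.9 °C → α = 0.64×10⁻⁴ K⁻¹
2.3×10⁻⁴ × 75 × 1.7 = 0.029325 m
Layer 2: 1.5×10⁻⁴ × 820 × 1.3 = 0.15990 m
380 × 0.37 × 1.2×10⁻⁴ = 0.016872 m
1275–2775 m: 0.64×10⁻⁴ × 0.63 × 1500 = 0.06048 m
Δh = 0.029325 + 0.15990 + 0.016872 + 0.06048 = 0.266577 m

Δh ≈ 270 mm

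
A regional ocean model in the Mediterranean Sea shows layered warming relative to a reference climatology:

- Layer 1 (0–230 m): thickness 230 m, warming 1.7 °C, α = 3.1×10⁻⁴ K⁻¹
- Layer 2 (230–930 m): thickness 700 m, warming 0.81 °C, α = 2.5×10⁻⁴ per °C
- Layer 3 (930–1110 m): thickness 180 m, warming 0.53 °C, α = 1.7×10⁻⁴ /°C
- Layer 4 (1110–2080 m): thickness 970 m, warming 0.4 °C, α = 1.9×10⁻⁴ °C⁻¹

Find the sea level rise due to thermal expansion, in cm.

Layer 1: 3.1×10⁻⁴ × 230 × 1.7 = 0.12121 m
0.81 × 2.5×10⁻⁴ × 700 = 0.14175 m
0.53 × 1.7×10⁻⁴ × 180 = 0.016218 m
1110–2080 m: 970 × 0.4 × 1.9×10⁻⁴ = 0.07372 m
Δh = 0.12121 + 0.14175 + 0.016218 + 0.07372 = 0.352898 m ≈ 35.3 cm

Δh ≈ 35.3 cm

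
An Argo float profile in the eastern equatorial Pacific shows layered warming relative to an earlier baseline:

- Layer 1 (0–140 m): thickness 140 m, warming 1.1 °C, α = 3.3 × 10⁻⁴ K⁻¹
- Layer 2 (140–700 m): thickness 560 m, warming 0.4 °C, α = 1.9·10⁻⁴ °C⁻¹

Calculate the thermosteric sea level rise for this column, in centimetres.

9.3 cm of thermosteric rise

Layer 1: 3.3×10⁻⁴ × 140 × 1.1 = 0.05082 m
Layer 2: 1.9×10⁻⁴ × 0.4 × 560 = 0.04256 m
Δh = 0.05082 + 0.04256 = 0.09338 m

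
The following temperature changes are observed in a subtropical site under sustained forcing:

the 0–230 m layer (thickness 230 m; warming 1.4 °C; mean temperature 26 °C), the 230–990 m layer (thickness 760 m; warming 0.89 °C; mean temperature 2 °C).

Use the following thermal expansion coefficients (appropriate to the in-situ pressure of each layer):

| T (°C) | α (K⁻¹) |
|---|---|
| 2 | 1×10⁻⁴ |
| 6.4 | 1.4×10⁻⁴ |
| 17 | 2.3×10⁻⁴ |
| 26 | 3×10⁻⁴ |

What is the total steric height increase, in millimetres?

Layer 1 at 26 °C → α = 3×10⁻⁴ K⁻¹
Layer 2 at 2 °C → α = 1×10⁻⁴ K⁻¹
3×10⁻⁴ × 230 × 1.4 = 0.09660 m
Layer 2: 1×10⁻⁴ × 760 × 0.89 = 0.06764 m
Δh = 0.09660 + 0.06764 = 0.16424 m

Δh ≈ 164 mm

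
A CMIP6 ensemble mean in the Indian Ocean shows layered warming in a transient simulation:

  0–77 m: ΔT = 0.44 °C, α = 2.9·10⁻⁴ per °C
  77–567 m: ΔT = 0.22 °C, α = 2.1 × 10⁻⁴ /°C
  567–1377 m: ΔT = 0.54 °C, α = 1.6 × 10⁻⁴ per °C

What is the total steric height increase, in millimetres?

Layer 1: 77 × 0.44 × 2.9×10⁻⁴ = 0.0098252 m
Layer 2: 0.22 × 2.1×10⁻⁴ × 490 = 0.022638 m
567–1377 m: 0.54 × 810 × 1.6×10⁻⁴ = 0.069984 m
Δh = 0.0098252 + 0.022638 + 0.069984 = 0.1024472 m

Δh = 102 mm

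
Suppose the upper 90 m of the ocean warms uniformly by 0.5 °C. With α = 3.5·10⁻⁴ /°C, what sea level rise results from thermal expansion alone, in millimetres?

Δh = αΔT·H = 3.5×10⁻⁴ × 0.5 × 90 = 0.01575 m

16 mm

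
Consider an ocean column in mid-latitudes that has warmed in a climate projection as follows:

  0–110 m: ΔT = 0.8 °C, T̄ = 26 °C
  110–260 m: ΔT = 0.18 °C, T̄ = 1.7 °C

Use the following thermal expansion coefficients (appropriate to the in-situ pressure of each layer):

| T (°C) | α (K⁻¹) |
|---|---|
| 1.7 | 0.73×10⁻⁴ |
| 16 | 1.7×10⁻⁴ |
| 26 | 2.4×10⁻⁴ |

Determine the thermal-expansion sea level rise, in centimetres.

2.3 cm

Layer 1 at 26 °C → α = 2.4×10⁻⁴ K⁻¹
Layer 2 at 1.7 °C → α = 0.73×10⁻⁴ K⁻¹
Layer 1: 110 × 2.4×10⁻⁴ × 0.8 = 0.02112 m
Layer 2: 150 × 0.73×10⁻⁴ × 0.18 = 0.001971 m
Δh = 0.02112 + 0.001971 = 0.023091 m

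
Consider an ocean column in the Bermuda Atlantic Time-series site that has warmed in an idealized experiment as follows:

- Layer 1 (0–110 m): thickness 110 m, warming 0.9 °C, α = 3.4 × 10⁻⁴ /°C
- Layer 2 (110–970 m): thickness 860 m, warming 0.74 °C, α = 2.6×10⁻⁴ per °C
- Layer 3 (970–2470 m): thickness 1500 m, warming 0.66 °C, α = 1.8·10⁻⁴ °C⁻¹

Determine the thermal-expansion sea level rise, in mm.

110 × 0.9 × 3.4×10⁻⁴ = 0.03366 m
860 × 0.74 × 2.6×10⁻⁴ = 0.165464 m
1.8×10⁻⁴ × 0.66 × 1500 = 0.17820 m
Δh = 0.03366 + 0.165464 + 0.17820 = 0.377324 m ≈ 377 mm

Δh ≈ 377 mm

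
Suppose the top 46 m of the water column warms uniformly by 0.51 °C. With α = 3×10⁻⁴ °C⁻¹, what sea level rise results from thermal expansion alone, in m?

Δh = 0.00704 m

Δh = αΔT·H = 3×10⁻⁴ × 0.51 × 46 = 0.007038 m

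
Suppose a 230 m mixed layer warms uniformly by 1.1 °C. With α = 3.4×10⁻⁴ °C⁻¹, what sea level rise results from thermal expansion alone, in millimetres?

Δh ≈ 86 mm

Δh = αΔT·H = 3.4×10⁻⁴ × 1.1 × 230 = 0.08602 m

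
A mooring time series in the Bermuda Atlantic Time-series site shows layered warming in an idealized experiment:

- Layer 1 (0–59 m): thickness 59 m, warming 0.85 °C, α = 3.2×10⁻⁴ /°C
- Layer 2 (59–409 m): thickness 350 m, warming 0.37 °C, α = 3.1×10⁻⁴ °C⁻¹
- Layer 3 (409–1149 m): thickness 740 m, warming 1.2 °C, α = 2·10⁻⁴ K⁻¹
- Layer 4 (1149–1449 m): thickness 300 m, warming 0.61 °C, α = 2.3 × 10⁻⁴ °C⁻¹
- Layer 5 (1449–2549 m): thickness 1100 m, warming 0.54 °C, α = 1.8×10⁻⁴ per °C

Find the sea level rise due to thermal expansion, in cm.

0–59 m: 0.85 × 59 × 3.2×10⁻⁴ = 0.016048 m
59–409 m: 3.1×10⁻⁴ × 350 × 0.37 = 0.040145 m
2×10⁻⁴ × 1.2 × 740 = 0.17760 m
Layer 4: 2.3×10⁻⁴ × 300 × 0.61 = 0.04209 m
0.54 × 1100 × 1.8×10⁻⁴ = 0.10692 m
Δh = 0.016048 + 0.040145 + 0.17760 + 0.04209 + 0.10692 = 0.382803 m

38.3 cm of thermosteric rise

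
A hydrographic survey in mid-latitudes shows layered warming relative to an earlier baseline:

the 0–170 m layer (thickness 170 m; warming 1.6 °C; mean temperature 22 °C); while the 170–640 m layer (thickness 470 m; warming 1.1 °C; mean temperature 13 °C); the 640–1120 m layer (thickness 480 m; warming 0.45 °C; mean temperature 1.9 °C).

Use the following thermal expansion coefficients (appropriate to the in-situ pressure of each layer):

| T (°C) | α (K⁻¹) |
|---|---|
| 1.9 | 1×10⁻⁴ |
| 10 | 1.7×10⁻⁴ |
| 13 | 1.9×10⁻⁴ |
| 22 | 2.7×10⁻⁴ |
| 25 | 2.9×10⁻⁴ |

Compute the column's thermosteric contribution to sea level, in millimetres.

Layer 1 at 22 °C → α = 2.7×10⁻⁴ K⁻¹
Layer 2 at 13 °C → α = 1.9×10⁻⁴ K⁻¹
Layer 3 at 1.9 °C → α = 1×10⁻⁴ K⁻¹
Layer 1: 1.6 × 170 × 2.7×10⁻⁴ = 0.07344 m
Layer 2: 470 × 1.1 × 1.9×10⁻⁴ = 0.09823 m
640–1120 m: 480 × 0.45 × 1×10⁻⁴ = 0.02160 m
Δh = 0.07344 + 0.09823 + 0.02160 = 0.19327 m

193 mm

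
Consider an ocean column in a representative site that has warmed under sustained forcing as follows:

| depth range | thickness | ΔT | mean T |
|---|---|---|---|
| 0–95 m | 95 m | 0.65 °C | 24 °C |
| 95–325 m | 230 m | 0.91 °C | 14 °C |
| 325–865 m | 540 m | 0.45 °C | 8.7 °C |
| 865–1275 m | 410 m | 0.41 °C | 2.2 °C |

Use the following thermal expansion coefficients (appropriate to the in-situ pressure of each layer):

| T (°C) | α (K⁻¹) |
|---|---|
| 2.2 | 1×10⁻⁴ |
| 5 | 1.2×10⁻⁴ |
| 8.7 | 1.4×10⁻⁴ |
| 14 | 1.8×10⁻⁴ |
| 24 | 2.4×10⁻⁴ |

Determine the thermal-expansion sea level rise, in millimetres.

Layer 1 at 24 °C → α = 2.4×10⁻⁴ K⁻¹
Layer 2 at 14 °C → α = 1.8×10⁻⁴ K⁻¹
Layer 3 at 8.7 °C → α = 1.4×10⁻⁴ K⁻¹
Layer 4 at 2.2 °C → α = 1×10⁻⁴ K⁻¹
Layer 1: 2.4×10⁻⁴ × 95 × 0.65 = 0.01482 m
1.8×10⁻⁴ × 230 × 0.91 = 0.037674 m
1.4×10⁻⁴ × 540 × 0.45 = 0.03402 m
Layer 4: 1×10⁻⁴ × 0.41 × 410 = 0.01681 m
Δh = 0.01482 + 0.037674 + 0.03402 + 0.01681 = 0.103324 m ≈ 103 mm

Δh = 103 mm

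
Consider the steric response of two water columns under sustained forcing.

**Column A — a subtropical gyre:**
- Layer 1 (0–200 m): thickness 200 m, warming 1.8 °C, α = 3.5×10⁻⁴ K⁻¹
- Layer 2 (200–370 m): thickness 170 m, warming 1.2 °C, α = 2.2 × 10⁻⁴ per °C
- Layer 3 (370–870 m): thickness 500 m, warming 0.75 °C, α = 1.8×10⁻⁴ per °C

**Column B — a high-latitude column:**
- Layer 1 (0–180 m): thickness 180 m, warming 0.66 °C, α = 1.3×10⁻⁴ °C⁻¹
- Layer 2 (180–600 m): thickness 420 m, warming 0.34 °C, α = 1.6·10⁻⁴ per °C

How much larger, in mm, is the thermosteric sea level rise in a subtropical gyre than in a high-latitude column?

Δh_A − Δh_B ≈ 200 mm

A 1.8 × 200 × 3.5×10⁻⁴ = 0.12600 m
A Layer 2: 2.2×10⁻⁴ × 170 × 1.2 = 0.04488 m
A 370–870 m: 1.8×10⁻⁴ × 0.75 × 500 = 0.06750 m
A total: 0.23838 m
B 0–180 m: 1.3×10⁻⁴ × 180 × 0.66 = 0.015444 m
B 180–600 m: 420 × 0.34 × 1.6×10⁻⁴ = 0.022848 m
B total: 0.038292 m
Difference: 0.23838 − 0.038292 = 0.200088 m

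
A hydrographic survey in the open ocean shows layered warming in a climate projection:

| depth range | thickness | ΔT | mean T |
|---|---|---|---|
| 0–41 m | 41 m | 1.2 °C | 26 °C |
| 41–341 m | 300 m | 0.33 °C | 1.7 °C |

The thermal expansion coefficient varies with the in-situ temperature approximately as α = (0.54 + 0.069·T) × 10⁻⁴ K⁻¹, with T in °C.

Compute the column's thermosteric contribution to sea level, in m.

Layer 1: α = (0.54 + 0.069×26)×10⁻⁴ = 2.334×10⁻⁴ K⁻¹
Layer 2: α = (0.54 + 0.069×1.7)×10⁻⁴ = 0.6573×10⁻⁴ K⁻¹
2.334×10⁻⁴ × 1.2 × 41 = 0.01148328 m
Layer 2: 0.6573×10⁻⁴ × 0.33 × 300 = 0.00650727 m
Δh = 0.01148328 + 0.00650727 = 0.01799055 m ≈ 0.018 m

0.018 m of thermosteric rise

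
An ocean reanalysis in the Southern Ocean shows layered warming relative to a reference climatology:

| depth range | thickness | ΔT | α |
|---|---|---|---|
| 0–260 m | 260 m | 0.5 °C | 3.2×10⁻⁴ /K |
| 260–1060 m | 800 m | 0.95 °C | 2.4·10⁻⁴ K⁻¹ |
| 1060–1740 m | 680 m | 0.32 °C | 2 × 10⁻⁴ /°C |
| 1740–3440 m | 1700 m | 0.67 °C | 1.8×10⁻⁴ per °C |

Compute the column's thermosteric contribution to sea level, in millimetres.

260 × 0.5 × 3.2×10⁻⁴ = 0.04160 m
Layer 2: 800 × 0.95 × 2.4×10⁻⁴ = 0.18240 m
Layer 3: 0.32 × 680 × 2×10⁻⁴ = 0.04352 m
1700 × 1.8×10⁻⁴ × 0.67 = 0.20502 m
Δh = 0.04160 + 0.18240 + 0.04352 + 0.20502 = 0.47254 m

about 473 mm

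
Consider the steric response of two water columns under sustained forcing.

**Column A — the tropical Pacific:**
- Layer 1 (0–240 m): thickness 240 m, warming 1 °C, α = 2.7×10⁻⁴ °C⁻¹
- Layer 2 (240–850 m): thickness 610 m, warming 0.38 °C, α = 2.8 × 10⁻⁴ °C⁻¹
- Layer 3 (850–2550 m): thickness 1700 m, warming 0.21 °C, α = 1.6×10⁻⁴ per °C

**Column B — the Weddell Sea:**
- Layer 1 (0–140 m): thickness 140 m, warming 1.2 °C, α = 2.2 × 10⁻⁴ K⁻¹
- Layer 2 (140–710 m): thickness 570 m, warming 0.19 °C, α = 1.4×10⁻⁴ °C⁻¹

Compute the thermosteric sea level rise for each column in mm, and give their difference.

A Layer 1: 1 × 240 × 2.7×10⁻⁴ = 0.06480 m
A 2.8×10⁻⁴ × 610 × 0.38 = 0.064904 m
A 850–2550 m: 1700 × 1.6×10⁻⁴ × 0.21 = 0.05712 m
A total: 0.186824 m
B 0–140 m: 2.2×10⁻⁴ × 140 × 1.2 = 0.03696 m
B 1.4×10⁻⁴ × 0.19 × 570 = 0.015162 m
B total: 0.052122 m
Difference: 0.186824 − 0.052122 = 0.134702 m

Δh_A ≈ 187 mm, Δh_B ≈ 52.1 mm; difference ≈ 135 mm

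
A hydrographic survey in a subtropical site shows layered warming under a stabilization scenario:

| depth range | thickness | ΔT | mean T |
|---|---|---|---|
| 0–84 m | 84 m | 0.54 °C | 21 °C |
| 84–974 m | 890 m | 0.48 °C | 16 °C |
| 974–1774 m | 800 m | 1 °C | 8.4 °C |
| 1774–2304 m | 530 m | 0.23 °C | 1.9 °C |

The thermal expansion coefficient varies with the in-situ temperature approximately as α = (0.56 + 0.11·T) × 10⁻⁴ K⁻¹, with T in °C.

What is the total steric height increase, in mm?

Δh ≈ 240 mm

Layer 1: α = (0.56 + 0.11×21)×10⁻⁴ = 2.87×10⁻⁴ K⁻¹
Layer 2: α = (0.56 + 0.11×16)×10⁻⁴ = 2.32×10⁻⁴ K⁻¹
Layer 3: α = (0.56 + 0.11×8.4)×10⁻⁴ = 1.484×10⁻⁴ K⁻¹
Layer 4: α = (0.56 + 0.11×1.9)×10⁻⁴ = 0.769×10⁻⁴ K⁻¹
0.54 × 2.87×10⁻⁴ × 84 = 0.01301832 m
84–974 m: 890 × 2.32×10⁻⁴ × 0.48 = 0.0991104 m
974–1774 m: 1.484×10⁻⁴ × 800 × 1 = 0.11872 m
530 × 0.23 × 0.769×10⁻⁴ = 0.00937411 m
Δh = 0.01301832 + 0.0991104 + 0.11872 + 0.00937411 = 0.24022283 m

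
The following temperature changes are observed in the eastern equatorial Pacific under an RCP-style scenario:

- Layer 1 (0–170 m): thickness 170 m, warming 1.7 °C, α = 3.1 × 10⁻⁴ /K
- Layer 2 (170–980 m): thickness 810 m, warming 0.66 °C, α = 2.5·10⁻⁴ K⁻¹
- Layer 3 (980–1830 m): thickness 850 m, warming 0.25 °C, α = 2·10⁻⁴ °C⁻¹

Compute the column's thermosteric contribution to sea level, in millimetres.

Δh = 266 mm

170 × 3.1×10⁻⁴ × 1.7 = 0.08959 m
Layer 2: 810 × 0.66 × 2.5×10⁻⁴ = 0.13365 m
980–1830 m: 850 × 0.25 × 2×10⁻⁴ = 0.04250 m
Δh = 0.08959 + 0.13365 + 0.04250 = 0.26574 m ≈ 266 mm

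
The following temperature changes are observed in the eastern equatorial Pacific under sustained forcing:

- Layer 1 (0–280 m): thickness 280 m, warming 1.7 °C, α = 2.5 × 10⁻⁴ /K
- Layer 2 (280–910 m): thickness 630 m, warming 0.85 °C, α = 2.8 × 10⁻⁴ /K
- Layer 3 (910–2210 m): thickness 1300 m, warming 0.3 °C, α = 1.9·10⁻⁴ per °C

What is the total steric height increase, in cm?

34 cm of thermosteric rise

Layer 1: 2.5×10⁻⁴ × 1.7 × 280 = 0.11900 m
Layer 2: 2.8×10⁻⁴ × 630 × 0.85 = 0.14994 m
910–2210 m: 0.3 × 1300 × 1.9×10⁻⁴ = 0.07410 m
Δh = 0.11900 + 0.14994 + 0.07410 = 0.34304 m ≈ 34 cm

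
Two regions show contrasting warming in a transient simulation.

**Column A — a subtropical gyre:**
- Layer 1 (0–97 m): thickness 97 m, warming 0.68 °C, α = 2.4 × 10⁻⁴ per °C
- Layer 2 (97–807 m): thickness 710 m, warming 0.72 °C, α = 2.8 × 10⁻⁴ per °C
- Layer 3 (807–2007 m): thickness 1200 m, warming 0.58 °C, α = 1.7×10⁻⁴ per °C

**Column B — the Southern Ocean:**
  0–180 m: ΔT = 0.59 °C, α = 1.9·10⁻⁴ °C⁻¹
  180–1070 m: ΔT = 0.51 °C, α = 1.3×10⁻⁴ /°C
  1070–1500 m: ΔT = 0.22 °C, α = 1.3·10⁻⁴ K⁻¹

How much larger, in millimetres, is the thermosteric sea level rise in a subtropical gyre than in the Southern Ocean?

190 mm

A 0.68 × 97 × 2.4×10⁻⁴ = 0.0158304 m
A 97–807 m: 710 × 2.8×10⁻⁴ × 0.72 = 0.143136 m
A 807–2007 m: 1200 × 0.58 × 1.7×10⁻⁴ = 0.11832 m
A total: 0.2772864 m
B 1.9×10⁻⁴ × 0.59 × 180 = 0.020178 m
B 180–1070 m: 0.51 × 890 × 1.3×10⁻⁴ = 0.059007 m
B Layer 3: 1.3×10⁻⁴ × 430 × 0.22 = 0.012298 m
B total: 0.091483 m
Difference: 0.2772864 − 0.091483 = 0.1858034 m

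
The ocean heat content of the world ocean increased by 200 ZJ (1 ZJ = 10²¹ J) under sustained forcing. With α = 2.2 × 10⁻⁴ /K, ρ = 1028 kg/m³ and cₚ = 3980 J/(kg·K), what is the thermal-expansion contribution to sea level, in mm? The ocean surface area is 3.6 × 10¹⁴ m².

Δh = 30 mm

Per unit area: Q = 200×10²¹ / (3.6×10¹⁴) ≈ 5.556×10⁸ J/m²
Δh = αQ/(ρcₚ) = 2.2×10⁻⁴ × 5.556×10⁸ / (1028 × 3980) ≈ 0.029875 m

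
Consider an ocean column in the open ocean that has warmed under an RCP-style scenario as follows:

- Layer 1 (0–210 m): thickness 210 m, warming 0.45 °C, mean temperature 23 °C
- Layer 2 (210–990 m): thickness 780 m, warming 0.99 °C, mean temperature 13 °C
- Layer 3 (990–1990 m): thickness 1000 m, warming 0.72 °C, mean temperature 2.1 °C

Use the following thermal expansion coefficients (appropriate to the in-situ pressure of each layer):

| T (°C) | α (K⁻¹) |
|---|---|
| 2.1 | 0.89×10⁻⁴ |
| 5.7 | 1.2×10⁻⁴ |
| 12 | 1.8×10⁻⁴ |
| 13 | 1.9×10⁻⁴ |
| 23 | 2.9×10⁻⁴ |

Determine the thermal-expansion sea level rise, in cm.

23.8 cm

Layer 1 at 23 °C → α = 2.9×10⁻⁴ K⁻¹
Layer 2 at 13 °C → α = 1.9×10⁻⁴ K⁻¹
Layer 3 at 2.1 °C → α = 0.89×10⁻⁴ K⁻¹
0.45 × 210 × 2.9×10⁻⁴ = 0.027405 m
210–990 m: 0.99 × 1.9×10⁻⁴ × 780 = 0.146718 m
990–1990 m: 1000 × 0.72 × 0.89×10⁻⁴ = 0.06408 m
Δh = 0.027405 + 0.146718 + 0.06408 = 0.238203 m ≈ 23.8 cm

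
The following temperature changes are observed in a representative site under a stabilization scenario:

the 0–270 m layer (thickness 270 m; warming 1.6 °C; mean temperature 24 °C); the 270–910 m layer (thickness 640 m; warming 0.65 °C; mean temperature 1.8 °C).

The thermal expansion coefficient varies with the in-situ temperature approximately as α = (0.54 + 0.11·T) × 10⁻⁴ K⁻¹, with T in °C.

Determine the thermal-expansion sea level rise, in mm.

Layer 1: α = (0.54 + 0.11×24)×10⁻⁴ = 3.18×10⁻⁴ K⁻¹
Layer 2: α = (0.54 + 0.11×1.8)×10⁻⁴ = 0.738×10⁻⁴ K⁻¹
Layer 1: 1.6 × 3.18×10⁻⁴ × 270 = 0.137376 m
Layer 2: 640 × 0.738×10⁻⁴ × 0.65 = 0.0307008 m
Δh = 0.137376 + 0.0307008 = 0.1680768 m

Δh ≈ 170 mm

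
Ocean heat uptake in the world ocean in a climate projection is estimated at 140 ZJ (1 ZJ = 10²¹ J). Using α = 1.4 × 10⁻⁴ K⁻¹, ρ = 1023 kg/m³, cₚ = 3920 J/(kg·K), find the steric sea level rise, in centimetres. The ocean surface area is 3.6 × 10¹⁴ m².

Δh = 1.36 cm

Per unit area: Q = 140×10²¹ / (3.6×10¹⁴) ≈ 3.889×10⁸ J/m²
Δh = αQ/(ρcₚ) = 1.4×10⁻⁴ × 3.889×10⁸ / (1023 × 3920) ≈ 0.013577 m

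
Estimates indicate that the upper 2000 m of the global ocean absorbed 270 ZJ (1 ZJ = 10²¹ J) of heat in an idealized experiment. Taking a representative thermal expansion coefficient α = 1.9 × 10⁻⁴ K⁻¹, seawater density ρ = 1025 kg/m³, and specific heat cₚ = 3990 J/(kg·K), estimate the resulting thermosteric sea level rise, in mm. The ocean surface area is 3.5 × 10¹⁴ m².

35.8 mm

Per unit area: Q = 270×10²¹ / (3.5×10¹⁴) ≈ 7.714×10⁸ J/m²
Δh = αQ/(ρcₚ) = 1.9×10⁻⁴ × 7.714×10⁸ / (1025 × 3990) ≈ 0.035837 m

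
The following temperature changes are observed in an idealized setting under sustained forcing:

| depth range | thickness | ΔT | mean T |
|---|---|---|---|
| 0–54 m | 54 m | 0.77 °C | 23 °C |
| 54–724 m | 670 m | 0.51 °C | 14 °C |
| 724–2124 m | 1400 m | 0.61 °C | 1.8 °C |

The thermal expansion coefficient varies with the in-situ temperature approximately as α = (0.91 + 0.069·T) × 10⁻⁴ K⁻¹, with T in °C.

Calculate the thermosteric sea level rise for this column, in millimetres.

Layer 1: α = (0.91 + 0.069×23)×10⁻⁴ = 2.497×10⁻⁴ K⁻¹
Layer 2: α = (0.91 + 0.069×14)×10⁻⁴ = 1.876×10⁻⁴ K⁻¹
Layer 3: α = (0.91 + 0.069×1.8)×10⁻⁴ = 1.0342×10⁻⁴ K⁻¹
0–54 m: 54 × 2.497×10⁻⁴ × 0.77 = 0.010382526 m
54–724 m: 1.876×10⁻⁴ × 0.51 × 670 = 0.06410292 m
Layer 3: 1400 × 1.0342×10⁻⁴ × 0.61 = 0.08832068 m
Δh = 0.010382526 + 0.06410292 + 0.08832068 = 0.162806126 m

about 163 mm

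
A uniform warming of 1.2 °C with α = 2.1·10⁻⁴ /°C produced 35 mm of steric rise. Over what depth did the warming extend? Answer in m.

H ≈ 140 m

H = Δh/(αΔT) = 0.035 / (2.1×10⁻⁴ × 1.2) ≈ 138.9 m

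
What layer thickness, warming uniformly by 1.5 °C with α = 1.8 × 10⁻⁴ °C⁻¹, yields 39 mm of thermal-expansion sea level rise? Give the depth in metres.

H ≈ 144 m

H = Δh/(αΔT) = 0.039 / (1.8×10⁻⁴ × 1.5) ≈ 144.4 m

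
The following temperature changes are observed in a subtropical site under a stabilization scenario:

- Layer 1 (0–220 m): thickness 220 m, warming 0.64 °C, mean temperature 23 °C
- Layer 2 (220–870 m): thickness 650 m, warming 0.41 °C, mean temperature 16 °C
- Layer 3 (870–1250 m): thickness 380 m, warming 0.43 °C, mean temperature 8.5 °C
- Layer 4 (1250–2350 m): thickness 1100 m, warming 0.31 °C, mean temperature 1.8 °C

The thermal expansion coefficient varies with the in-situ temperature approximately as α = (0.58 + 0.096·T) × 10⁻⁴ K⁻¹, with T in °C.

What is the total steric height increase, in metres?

Layer 1: α = (0.58 + 0.096×23)×10⁻⁴ = 2.788×10⁻⁴ K⁻¹
Layer 2: α = (0.58 + 0.096×16)×10⁻⁴ = 2.116×10⁻⁴ K⁻¹
Layer 3: α = (0.58 + 0.096×8.5)×10⁻⁴ = 1.396×10⁻⁴ K⁻¹
Layer 4: α = (0.58 + 0.096×1.8)×10⁻⁴ = 0.7528×10⁻⁴ K⁻¹
0–220 m: 0.64 × 220 × 2.788×10⁻⁴ = 0.03925504 m
Layer 2: 2.116×10⁻⁴ × 0.41 × 650 = 0.0563914 m
870–1250 m: 0.43 × 380 × 1.396×10⁻⁴ = 0.02281064 m
1100 × 0.31 × 0.7528×10⁻⁴ = 0.02567048 m
Δh = 0.03925504 + 0.0563914 + 0.02281064 + 0.02567048 = 0.14412756 m

Δh ≈ 0.144 m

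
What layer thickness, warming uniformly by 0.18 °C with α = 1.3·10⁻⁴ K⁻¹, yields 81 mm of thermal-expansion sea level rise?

H = Δh/(αΔT) = 0.081 / (1.3×10⁻⁴ × 0.18) ≈ 3462 m

3500 m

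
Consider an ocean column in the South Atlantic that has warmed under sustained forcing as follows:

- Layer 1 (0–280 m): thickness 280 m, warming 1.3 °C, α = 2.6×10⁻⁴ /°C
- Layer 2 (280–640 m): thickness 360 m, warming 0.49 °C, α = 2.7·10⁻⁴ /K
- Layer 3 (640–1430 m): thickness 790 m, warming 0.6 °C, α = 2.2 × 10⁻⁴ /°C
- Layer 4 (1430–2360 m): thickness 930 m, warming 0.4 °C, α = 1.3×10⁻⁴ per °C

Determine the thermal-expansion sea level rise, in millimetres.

Δh = 295 mm

2.6×10⁻⁴ × 1.3 × 280 = 0.09464 m
280–640 m: 2.7×10⁻⁴ × 360 × 0.49 = 0.047628 m
Layer 3: 2.2×10⁻⁴ × 0.6 × 790 = 0.10428 m
1430–2360 m: 1.3×10⁻⁴ × 0.4 × 930 = 0.04836 m
Δh = 0.09464 + 0.047628 + 0.10428 + 0.04836 = 0.294908 m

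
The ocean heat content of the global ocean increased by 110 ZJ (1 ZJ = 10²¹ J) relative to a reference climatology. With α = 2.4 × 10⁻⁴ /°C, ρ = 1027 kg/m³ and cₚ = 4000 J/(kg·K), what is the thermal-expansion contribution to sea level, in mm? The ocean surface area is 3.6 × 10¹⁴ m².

18 mm

Per unit area: Q = 110×10²¹ / (3.6×10¹⁴) ≈ 3.056×10⁸ J/m²
Δh = αQ/(ρcₚ) = 2.4×10⁻⁴ × 3.056×10⁸ / (1027 × 4000) ≈ 0.017854 m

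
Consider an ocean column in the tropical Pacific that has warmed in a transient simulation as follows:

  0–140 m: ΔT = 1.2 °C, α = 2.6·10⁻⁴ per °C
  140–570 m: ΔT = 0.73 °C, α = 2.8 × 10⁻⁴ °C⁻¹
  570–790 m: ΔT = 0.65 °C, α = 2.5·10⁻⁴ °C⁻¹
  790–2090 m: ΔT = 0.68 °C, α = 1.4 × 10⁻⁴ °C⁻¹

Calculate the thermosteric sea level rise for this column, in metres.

0.291 m of thermosteric rise

0–140 m: 1.2 × 140 × 2.6×10⁻⁴ = 0.04368 m
140–570 m: 430 × 0.73 × 2.8×10⁻⁴ = 0.087892 m
570–790 m: 0.65 × 2.5×10⁻⁴ × 220 = 0.03575 m
0.68 × 1300 × 1.4×10⁻⁴ = 0.12376 m
Δh = 0.04368 + 0.087892 + 0.03575 + 0.12376 = 0.291082 m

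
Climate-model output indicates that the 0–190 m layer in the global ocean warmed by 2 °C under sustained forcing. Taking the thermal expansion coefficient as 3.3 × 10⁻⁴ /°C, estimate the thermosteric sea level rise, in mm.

Δh = 125 mm

Δh = αΔT·H = 3.3×10⁻⁴ × 2 × 190 = 0.12540 m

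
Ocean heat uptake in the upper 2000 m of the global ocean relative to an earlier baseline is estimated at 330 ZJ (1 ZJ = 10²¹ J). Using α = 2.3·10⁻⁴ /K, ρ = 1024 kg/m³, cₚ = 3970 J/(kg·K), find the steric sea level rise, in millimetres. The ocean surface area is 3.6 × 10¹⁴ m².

51.9 mm of thermosteric rise

Per unit area: Q = 330×10²¹ / (3.6×10¹⁴) ≈ 9.167×10⁸ J/m²
Δh = αQ/(ρcₚ) = 2.3×10⁻⁴ × 9.167×10⁸ / (1024 × 3970) ≈ 0.051864 m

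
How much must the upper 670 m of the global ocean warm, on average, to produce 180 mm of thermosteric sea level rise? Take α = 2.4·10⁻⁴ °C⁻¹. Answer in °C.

ΔT = Δh/(αH) = 0.18 / (2.4×10⁻⁴ × 670) ≈ 1.119 °C

1.12 °C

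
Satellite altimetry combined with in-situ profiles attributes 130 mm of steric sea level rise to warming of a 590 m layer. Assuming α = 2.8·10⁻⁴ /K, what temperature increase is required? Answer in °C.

ΔT ≈ 0.79 °C

ΔT = Δh/(αH) = 0.13 / (2.8×10⁻⁴ × 590) ≈ 0.7869 °C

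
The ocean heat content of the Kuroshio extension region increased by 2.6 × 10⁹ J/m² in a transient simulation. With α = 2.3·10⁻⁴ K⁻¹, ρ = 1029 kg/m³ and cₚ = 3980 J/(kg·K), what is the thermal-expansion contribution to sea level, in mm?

146 mm of thermosteric rise

Δh = αQ/(ρcₚ) = 2.3×10⁻⁴ × 2.6×10⁹ / (1029 × 3980) ≈ 0.14602 m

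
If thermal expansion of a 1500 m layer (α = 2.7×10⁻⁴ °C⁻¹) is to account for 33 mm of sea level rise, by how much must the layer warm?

ΔT = Δh/(αH) = 0.033 / (2.7×10⁻⁴ × 1500) ≈ 0.08148 °C

0.081 °C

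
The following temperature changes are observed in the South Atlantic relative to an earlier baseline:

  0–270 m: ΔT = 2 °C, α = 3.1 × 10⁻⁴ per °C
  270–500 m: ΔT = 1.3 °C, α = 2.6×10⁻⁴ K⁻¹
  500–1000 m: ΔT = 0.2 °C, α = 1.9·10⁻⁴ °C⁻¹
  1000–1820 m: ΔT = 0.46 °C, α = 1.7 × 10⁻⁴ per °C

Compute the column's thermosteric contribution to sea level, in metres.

2 × 3.1×10⁻⁴ × 270 = 0.16740 m
2.6×10⁻⁴ × 230 × 1.3 = 0.07774 m
500–1000 m: 0.2 × 500 × 1.9×10⁻⁴ = 0.01900 m
0.46 × 820 × 1.7×10⁻⁴ = 0.064124 m
Δh = 0.16740 + 0.07774 + 0.01900 + 0.064124 = 0.328264 m

Δh = 0.328 m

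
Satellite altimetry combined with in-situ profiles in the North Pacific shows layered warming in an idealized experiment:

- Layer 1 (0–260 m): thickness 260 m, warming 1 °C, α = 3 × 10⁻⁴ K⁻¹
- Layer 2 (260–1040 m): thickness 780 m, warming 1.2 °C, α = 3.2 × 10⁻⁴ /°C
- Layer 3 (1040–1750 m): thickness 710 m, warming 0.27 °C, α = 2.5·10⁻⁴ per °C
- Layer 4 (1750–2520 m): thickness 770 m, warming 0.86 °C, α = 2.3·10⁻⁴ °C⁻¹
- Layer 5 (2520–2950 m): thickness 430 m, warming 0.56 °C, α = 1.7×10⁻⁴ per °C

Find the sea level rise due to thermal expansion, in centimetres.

Layer 1: 1 × 3×10⁻⁴ × 260 = 0.07800 m
Layer 2: 3.2×10⁻⁴ × 1.2 × 780 = 0.29952 m
Layer 3: 710 × 0.27 × 2.5×10⁻⁴ = 0.047925 m
Layer 4: 770 × 0.86 × 2.3×10⁻⁴ = 0.152306 m
Layer 5: 1.7×10⁻⁴ × 430 × 0.56 = 0.040936 m
Δh = 0.07800 + 0.29952 + 0.047925 + 0.152306 + 0.040936 = 0.618687 m

about 61.9 cm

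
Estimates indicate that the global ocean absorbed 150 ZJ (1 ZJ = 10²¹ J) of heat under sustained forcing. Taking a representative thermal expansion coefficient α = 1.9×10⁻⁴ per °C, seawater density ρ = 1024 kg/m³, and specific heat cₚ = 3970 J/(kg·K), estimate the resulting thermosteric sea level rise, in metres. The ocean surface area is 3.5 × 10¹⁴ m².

Per unit area: Q = 150×10²¹ / (3.5×10¹⁴) ≈ 4.286×10⁸ J/m²
Δh = αQ/(ρcₚ) = 1.9×10⁻⁴ × 4.286×10⁸ / (1024 × 3970) ≈ 0.020032 m

0.0200 m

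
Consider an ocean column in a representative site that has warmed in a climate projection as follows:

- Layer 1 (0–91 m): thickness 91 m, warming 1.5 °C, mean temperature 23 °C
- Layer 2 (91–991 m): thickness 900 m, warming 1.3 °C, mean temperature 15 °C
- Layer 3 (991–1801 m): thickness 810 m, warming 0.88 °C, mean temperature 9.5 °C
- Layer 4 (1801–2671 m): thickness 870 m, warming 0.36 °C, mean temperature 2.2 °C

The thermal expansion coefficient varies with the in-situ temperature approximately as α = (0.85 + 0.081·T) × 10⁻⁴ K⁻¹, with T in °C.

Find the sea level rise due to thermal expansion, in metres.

Layer 1: α = (0.85 + 0.081×23)×10⁻⁴ = 2.713×10⁻⁴ K⁻¹
Layer 2: α = (0.85 + 0.081×15)×10⁻⁴ = 2.065×10⁻⁴ K⁻¹
Layer 3: α = (0.85 + 0.081×9.5)×10⁻⁴ = 1.6195×10⁻⁴ K⁻¹
Layer 4: α = (0.85 + 0.081×2.2)×10⁻⁴ = 1.0282×10⁻⁴ K⁻¹
0–91 m: 1.5 × 91 × 2.713×10⁻⁴ = 0.03703245 m
91–991 m: 900 × 2.065×10⁻⁴ × 1.3 = 0.241605 m
Layer 3: 0.88 × 1.6195×10⁻⁴ × 810 = 0.11543796 m
1801–2671 m: 870 × 1.0282×10⁻⁴ × 0.36 = 0.032203224 m
Δh = 0.03703245 + 0.241605 + 0.11543796 + 0.032203224 = 0.426278634 m

about 0.426 m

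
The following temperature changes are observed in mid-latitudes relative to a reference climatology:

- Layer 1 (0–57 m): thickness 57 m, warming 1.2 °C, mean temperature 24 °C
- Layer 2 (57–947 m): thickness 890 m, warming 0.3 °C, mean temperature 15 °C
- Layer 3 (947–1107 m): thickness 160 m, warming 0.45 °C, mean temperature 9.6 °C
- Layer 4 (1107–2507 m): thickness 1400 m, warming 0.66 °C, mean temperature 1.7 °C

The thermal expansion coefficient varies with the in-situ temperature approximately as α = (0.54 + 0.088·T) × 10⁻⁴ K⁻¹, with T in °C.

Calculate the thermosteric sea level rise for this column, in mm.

Δh = 141 mm

Layer 1: α = (0.54 + 0.088×24)×10⁻⁴ = 2.652×10⁻⁴ K⁻¹
Layer 2: α = (0.54 + 0.088×15)×10⁻⁴ = 1.86×10⁻⁴ K⁻¹
Layer 3: α = (0.54 + 0.088×9.6)×10⁻⁴ = 1.3848×10⁻⁴ K⁻¹
Layer 4: α = (0.54 + 0.088×1.7)×10⁻⁴ = 0.6896×10⁻⁴ K⁻¹
Layer 1: 1.2 × 2.652×10⁻⁴ × 57 = 0.01813968 m
0.3 × 1.86×10⁻⁴ × 890 = 0.049662 m
Layer 3: 0.45 × 160 × 1.3848×10⁻⁴ = 0.00997056 m
0.66 × 1400 × 0.6896×10⁻⁴ = 0.06371904 m
Δh = 0.01813968 + 0.049662 + 0.00997056 + 0.06371904 = 0.14149128 m ≈ 141 mm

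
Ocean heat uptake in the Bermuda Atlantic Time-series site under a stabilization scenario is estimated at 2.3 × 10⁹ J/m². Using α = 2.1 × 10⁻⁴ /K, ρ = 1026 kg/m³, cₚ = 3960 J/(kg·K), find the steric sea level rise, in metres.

Δh = αQ/(ρcₚ) = 2.1×10⁻⁴ × 2.3×10⁹ / (1026 × 3960) ≈ 0.11888 m

0.119 m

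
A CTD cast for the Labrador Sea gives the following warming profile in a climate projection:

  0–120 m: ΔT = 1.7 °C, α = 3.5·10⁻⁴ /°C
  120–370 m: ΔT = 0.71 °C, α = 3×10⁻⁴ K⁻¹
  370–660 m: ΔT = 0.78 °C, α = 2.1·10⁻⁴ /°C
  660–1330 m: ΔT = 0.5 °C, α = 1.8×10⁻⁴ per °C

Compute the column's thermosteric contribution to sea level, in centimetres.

23.2 cm

120 × 1.7 × 3.5×10⁻⁴ = 0.07140 m
120–370 m: 3×10⁻⁴ × 250 × 0.71 = 0.05325 m
370–660 m: 0.78 × 290 × 2.1×10⁻⁴ = 0.047502 m
Layer 4: 0.5 × 670 × 1.8×10⁻⁴ = 0.06030 m
Δh = 0.07140 + 0.05325 + 0.047502 + 0.06030 = 0.232452 m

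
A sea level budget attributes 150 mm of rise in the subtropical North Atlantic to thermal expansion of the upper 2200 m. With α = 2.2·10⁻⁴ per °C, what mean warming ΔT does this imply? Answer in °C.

about 0.310 °C

ΔT = Δh/(αH) = 0.15 / (2.2×10⁻⁴ × 2200) ≈ 0.3099 °C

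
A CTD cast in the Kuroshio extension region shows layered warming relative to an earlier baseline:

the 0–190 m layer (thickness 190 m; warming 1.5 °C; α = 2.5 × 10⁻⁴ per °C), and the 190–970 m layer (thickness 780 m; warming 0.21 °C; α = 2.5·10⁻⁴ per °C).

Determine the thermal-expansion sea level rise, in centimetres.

Layer 1: 1.5 × 2.5×10⁻⁴ × 190 = 0.07125 m
780 × 0.21 × 2.5×10⁻⁴ = 0.04095 m
Δh = 0.07125 + 0.04095 = 0.11220 m

Δh ≈ 11 cm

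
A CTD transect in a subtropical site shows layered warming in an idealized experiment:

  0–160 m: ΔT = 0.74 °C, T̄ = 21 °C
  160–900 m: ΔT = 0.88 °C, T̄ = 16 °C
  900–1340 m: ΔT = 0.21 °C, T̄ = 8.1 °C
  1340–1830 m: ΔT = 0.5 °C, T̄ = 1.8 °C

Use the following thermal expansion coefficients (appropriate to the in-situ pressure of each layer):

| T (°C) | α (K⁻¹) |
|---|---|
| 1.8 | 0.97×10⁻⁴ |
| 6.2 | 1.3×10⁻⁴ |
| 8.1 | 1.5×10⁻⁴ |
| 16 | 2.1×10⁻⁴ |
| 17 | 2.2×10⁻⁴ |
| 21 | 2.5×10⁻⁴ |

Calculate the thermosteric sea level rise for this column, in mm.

about 204 mm

Layer 1 at 21 °C → α = 2.5×10⁻⁴ K⁻¹
Layer 2 at 16 °C → α = 2.1×10⁻⁴ K⁻¹
Layer 3 at 8.1 °C → α = 1.5×10⁻⁴ K⁻¹
Layer 4 at 1.8 °C → α = 0.97×10⁻⁴ K⁻¹
0–160 m: 2.5×10⁻⁴ × 0.74 × 160 = 0.02960 m
160–900 m: 0.88 × 740 × 2.1×10⁻⁴ = 0.136752 m
Layer 3: 440 × 0.21 × 1.5×10⁻⁴ = 0.01386 m
Layer 4: 490 × 0.5 × 0.97×10⁻⁴ = 0.023765 m
Δh = 0.02960 + 0.136752 + 0.01386 + 0.023765 = 0.203977 m ≈ 204 mm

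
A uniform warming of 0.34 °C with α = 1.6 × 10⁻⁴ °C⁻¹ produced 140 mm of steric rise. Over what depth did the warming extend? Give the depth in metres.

2600 m

H = Δh/(αΔT) = 0.14 / (1.6×10⁻⁴ × 0.34) ≈ 2574 m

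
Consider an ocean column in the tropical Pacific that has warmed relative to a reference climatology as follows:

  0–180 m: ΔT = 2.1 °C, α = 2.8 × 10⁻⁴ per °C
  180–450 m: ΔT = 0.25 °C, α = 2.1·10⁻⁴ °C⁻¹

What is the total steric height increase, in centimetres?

about 12 cm

0–180 m: 2.8×10⁻⁴ × 180 × 2.1 = 0.10584 m
180–450 m: 270 × 2.1×10⁻⁴ × 0.25 = 0.014175 m
Δh = 0.10584 + 0.014175 = 0.120015 m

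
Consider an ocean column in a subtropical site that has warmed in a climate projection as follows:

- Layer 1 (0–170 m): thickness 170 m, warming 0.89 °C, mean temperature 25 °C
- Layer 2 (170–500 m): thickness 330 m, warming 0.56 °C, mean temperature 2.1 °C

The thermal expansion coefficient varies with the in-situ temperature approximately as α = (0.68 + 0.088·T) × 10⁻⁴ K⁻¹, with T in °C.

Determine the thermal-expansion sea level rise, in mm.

Δh ≈ 59.6 mm

Layer 1: α = (0.68 + 0.088×25)×10⁻⁴ = 2.88×10⁻⁴ K⁻¹
Layer 2: α = (0.68 + 0.088×2.1)×10⁻⁴ = 0.8648×10⁻⁴ K⁻¹
Layer 1: 170 × 0.89 × 2.88×10⁻⁴ = 0.0435744 m
Layer 2: 330 × 0.56 × 0.8648×10⁻⁴ = 0.015981504 m
Δh = 0.0435744 + 0.015981504 = 0.059555904 m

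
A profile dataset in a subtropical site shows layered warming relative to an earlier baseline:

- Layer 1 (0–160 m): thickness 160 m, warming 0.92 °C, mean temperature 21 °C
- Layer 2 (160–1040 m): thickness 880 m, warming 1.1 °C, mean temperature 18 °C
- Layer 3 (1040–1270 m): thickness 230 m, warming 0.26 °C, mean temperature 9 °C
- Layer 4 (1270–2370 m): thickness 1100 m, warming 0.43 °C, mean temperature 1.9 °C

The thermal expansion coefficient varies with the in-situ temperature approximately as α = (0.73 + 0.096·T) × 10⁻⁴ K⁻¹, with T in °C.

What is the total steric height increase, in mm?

Layer 1: α = (0.73 + 0.096×21)×10⁻⁴ = 2.746×10⁻⁴ K⁻¹
Layer 2: α = (0.73 + 0.096×18)×10⁻⁴ = 2.458×10⁻⁴ K⁻¹
Layer 3: α = (0.73 + 0.096×9)×10⁻⁴ = 1.594×10⁻⁴ K⁻¹
Layer 4: α = (0.73 + 0.096×1.9)×10⁻⁴ = 0.9124×10⁻⁴ K⁻¹
0–160 m: 2.746×10⁻⁴ × 0.92 × 160 = 0.04042112 m
Layer 2: 2.458×10⁻⁴ × 880 × 1.1 = 0.2379344 m
Layer 3: 1.594×10⁻⁴ × 230 × 0.26 = 0.00953212 m
1100 × 0.9124×10⁻⁴ × 0.43 = 0.04315652 m
Δh = 0.04042112 + 0.2379344 + 0.00953212 + 0.04315652 = 0.33104416 m

330 mm of thermosteric rise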